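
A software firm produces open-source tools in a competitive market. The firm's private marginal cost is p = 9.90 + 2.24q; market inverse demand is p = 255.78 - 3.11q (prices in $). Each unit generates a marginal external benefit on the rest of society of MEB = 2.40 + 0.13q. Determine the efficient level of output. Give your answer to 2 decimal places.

Social marginal cost = private MC − MEB = 7.50 + 2.11q.
Set SMC = demand: 7.50 + 2.11q = 255.78 - 3.11q → q* = 47.5632.

q* = 47.56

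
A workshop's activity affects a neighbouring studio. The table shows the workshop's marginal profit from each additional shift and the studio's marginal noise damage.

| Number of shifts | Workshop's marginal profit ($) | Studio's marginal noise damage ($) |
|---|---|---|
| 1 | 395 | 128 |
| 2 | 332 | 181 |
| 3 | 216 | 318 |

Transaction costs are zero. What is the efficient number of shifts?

Bargaining reaches the level where marginal profit last exceeds marginal noise damage.
That holds through level 2 (332 ≥ 181) but not at 3 (216 < 318).

2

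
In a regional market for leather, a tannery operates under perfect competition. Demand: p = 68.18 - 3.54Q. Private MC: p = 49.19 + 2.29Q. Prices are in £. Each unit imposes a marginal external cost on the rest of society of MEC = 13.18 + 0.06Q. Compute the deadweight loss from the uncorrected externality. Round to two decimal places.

Market equilibrium (private): 49.19 + 2.29Q = 68.18 - 3.54Q → Q_m = 3.2573.
Social marginal cost = private MC + MEC = 62.37 + 2.35Q.
Set SMC = demand: 62.37 + 2.35Q = 68.18 - 3.54Q → Q* = 0.9864.
The welfare-loss triangle has base |Q_m − Q*| and height MEC(Q_m) (the vertical gap between SMC and demand is zero at Q* and MEC at Q_m).
DWL = ½ × 2.2709 × 13.3754 = 15.1871.

DWL = £15.19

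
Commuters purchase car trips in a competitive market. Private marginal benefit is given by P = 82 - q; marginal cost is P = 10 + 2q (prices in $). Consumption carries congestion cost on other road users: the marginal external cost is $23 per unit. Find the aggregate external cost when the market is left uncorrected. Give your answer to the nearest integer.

$552

Market equilibrium (private): 10 + 2q = 82 - q → q_m = 24.0000.
Total external cost = MEC × q_m = 23 × 24.0000 = 552.0000.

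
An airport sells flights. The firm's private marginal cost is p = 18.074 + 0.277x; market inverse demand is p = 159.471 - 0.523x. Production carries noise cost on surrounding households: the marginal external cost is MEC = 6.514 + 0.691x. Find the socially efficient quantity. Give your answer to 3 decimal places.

x* = 90.465

Social marginal cost = private MC + MEC = 24.588 + 0.968x.
Set SMC = demand: 24.588 + 0.968x = 159.471 - 0.523x → x* = 90.4648.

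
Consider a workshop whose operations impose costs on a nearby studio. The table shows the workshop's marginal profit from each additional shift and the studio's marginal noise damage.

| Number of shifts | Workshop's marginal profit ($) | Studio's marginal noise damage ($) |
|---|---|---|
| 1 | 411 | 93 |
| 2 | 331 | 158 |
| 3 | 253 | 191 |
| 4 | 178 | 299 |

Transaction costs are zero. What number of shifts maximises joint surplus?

Bargaining reaches the level where marginal profit last exceeds marginal noise damage.
That holds through level 3 (253 ≥ 191) but not at 4 (178 < 299).

3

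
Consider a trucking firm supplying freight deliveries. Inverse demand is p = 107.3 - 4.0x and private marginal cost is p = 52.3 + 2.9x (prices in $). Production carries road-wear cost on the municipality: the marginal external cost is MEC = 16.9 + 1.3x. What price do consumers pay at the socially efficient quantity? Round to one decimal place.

P = $88.7

Social marginal cost = private MC + MEC = 69.2 + 4.2x.
Set SMC = demand: 69.2 + 4.2x = 107.3 - 4.0x → x* = 4.6463.
Consumer price on the demand curve at x*: 107.3 − 4.0×4.6463 = 88.7148.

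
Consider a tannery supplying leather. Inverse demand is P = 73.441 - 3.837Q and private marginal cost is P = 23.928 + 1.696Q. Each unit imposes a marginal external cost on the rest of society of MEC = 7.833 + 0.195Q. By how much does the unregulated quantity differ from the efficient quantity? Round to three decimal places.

Market equilibrium (private): 23.928 + 1.696Q = 73.441 - 3.837Q → Q_m = 8.9487.
Social marginal cost = private MC + MEC = 31.761 + 1.891Q.
Set SMC = demand: 31.761 + 1.891Q = 73.441 - 3.837Q → Q* = 7.2765.
Gap = |8.9487 − 7.2765| = 1.6722.

1.672 units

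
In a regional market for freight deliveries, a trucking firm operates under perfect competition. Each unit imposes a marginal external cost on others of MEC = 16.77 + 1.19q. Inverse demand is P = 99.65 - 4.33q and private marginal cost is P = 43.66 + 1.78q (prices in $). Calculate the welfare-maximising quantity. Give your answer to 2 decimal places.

q* = 5.37

Social marginal cost = private MC + MEC = 60.43 + 2.97q.
Set SMC = demand: 60.43 + 2.97q = 99.65 - 4.33q → q* = 5.3726.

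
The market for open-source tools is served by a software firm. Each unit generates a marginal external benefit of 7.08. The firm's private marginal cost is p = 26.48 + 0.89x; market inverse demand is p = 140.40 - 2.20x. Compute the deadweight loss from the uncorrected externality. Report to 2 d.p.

Market equilibrium (private): 26.48 + 0.89x = 140.40 - 2.20x → x_m = 36.8673.
Social marginal cost = private MC − MEB = 19.40 + 0.89x.
Set SMC = demand: 19.40 + 0.89x = 140.40 - 2.20x → x* = 39.1586.
Between x* and x_m the wedge demand − SMC runs linearly from 0 to MEB(x_m), so the loss is a triangle.
DWL = ½ × 2.2913 × 7.0800 = 8.1112.

DWL = 8.11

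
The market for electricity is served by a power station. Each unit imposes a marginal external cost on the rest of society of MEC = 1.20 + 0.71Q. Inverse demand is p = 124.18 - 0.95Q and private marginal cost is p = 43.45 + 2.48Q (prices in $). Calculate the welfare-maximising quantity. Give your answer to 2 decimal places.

Social marginal cost = private MC + MEC = 44.65 + 3.19Q.
Set SMC = demand: 44.65 + 3.19Q = 124.18 - 0.95Q → Q* = 19.2101.

Q* = 19.21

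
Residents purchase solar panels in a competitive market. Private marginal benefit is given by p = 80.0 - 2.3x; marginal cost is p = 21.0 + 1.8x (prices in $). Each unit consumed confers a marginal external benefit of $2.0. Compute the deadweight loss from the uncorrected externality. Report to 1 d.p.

Market equilibrium (private): 21.0 + 1.8x = 80.0 - 2.3x → x_m = 14.3902.
Social marginal benefit = demand + MEB = 82.0 - 2.3x.
Set SMB = MC: 82.0 - 2.3x = 21.0 + 1.8x → x* = 14.8780.
The loss is the area between SMB and MC from x* to x_m; with linear curves that's a triangle of height MEB(x_m).
DWL = ½ × 0.4878 × 2.0000 = 0.4878.

DWL = $0.5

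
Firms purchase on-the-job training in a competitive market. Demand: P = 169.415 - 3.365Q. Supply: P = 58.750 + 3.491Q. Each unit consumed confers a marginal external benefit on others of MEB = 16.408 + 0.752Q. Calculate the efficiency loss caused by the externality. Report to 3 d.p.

Market equilibrium (private): 58.750 + 3.491Q = 169.415 - 3.365Q → Q_m = 16.1413.
Social marginal benefit = demand + MEB = 185.823 - 2.613Q.
Set SMB = MC: 185.823 - 2.613Q = 58.750 + 3.491Q → Q* = 20.8180.
The loss is the area between SMB and MC from Q* to Q_m; with linear curves that's a triangle of height MEB(Q_m).
DWL = ½ × 4.6767 × 28.5463 = 66.7512.

DWL = 66.751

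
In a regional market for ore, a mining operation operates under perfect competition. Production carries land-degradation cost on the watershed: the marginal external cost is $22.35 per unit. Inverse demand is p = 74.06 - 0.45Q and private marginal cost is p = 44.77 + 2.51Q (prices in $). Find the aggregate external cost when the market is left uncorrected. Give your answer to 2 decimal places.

$221.16

Market equilibrium (private): 44.77 + 2.51Q = 74.06 - 0.45Q → Q_m = 9.8953.
Total external cost = MEC × Q_m = 22.35 × 9.8953 = 221.1600.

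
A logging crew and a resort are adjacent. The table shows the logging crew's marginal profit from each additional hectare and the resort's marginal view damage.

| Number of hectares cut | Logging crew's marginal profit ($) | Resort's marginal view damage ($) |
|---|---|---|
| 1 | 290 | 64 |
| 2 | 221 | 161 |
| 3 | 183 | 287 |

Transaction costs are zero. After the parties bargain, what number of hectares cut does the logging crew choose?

2

Bargaining reaches the level where marginal profit last exceeds marginal view damage.
That holds through level 2 (221 ≥ 161) but not at 3 (183 < 287).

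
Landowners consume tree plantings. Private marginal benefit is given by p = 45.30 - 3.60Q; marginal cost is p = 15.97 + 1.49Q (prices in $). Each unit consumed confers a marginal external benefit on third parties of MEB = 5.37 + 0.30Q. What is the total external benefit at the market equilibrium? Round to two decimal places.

Market equilibrium (private): 15.97 + 1.49Q = 45.30 - 3.60Q → Q_m = 5.7623.
Total external benefit = ∫₀^{Q_m} (5.37 + 0.30Q) dQ = 5.37×5.7623 + ½×0.30×5.7623² = 35.9242.

$35.92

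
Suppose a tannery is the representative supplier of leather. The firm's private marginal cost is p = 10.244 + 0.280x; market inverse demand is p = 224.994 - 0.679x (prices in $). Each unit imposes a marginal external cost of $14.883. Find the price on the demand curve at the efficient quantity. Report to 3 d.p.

Social marginal cost = private MC + MEC = 25.127 + 0.280x.
Set SMC = demand: 25.127 + 0.280x = 224.994 - 0.679x → x* = 208.4119.
Consumer price on the demand curve at x*: 224.994 − 0.679×208.4119 = 83.4823.

P = $83.482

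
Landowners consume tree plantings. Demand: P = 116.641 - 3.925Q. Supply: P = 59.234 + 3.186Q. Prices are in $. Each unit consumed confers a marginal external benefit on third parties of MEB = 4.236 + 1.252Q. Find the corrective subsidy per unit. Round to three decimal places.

subsidy = $17.408 per unit

Social marginal benefit = demand + MEB = 120.877 - 2.673Q.
Set SMB = MC: 120.877 - 2.673Q = 59.234 + 3.186Q → Q* = 10.5211.
The Pigouvian subsidy equals MEB at Q*: 4.236 + 1.252×10.5211 = 17.4084.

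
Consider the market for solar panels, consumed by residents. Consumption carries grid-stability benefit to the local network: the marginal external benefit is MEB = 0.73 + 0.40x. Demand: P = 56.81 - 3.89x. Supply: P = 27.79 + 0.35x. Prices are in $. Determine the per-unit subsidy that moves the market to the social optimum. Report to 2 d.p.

subsidy = $3.83 per unit

Social marginal benefit = demand + MEB = 57.54 - 3.49x.
Set SMB = MC: 57.54 - 3.49x = 27.79 + 0.35x → x* = 7.7474.
The Pigouvian subsidy equals MEB at x*: 0.73 + 0.40×7.7474 = 3.8290.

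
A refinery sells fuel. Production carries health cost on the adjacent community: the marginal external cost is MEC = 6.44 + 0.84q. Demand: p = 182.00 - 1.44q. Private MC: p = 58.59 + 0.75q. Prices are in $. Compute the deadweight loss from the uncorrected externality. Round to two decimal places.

Market equilibrium (private): 58.59 + 0.75q = 182.00 - 1.44q → q_m = 56.3516.
Social marginal cost = private MC + MEC = 65.03 + 1.59q.
Set SMC = demand: 65.03 + 1.59q = 182.00 - 1.44q → q* = 38.6040.
The welfare-loss triangle has base |q_m − q*| and height MEC(q_m) (the vertical gap between SMC and demand is zero at q* and MEC at q_m).
DWL = ½ × 17.7476 × 53.7753 = 477.1913.

DWL = $477.19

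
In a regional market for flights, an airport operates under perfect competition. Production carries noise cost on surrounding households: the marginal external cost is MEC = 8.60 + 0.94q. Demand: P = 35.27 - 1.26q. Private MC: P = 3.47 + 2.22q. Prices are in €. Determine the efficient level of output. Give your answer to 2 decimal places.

Social marginal cost = private MC + MEC = 12.07 + 3.16q.
Set SMC = demand: 12.07 + 3.16q = 35.27 - 1.26q → q* = 5.2489.

q* = 5.25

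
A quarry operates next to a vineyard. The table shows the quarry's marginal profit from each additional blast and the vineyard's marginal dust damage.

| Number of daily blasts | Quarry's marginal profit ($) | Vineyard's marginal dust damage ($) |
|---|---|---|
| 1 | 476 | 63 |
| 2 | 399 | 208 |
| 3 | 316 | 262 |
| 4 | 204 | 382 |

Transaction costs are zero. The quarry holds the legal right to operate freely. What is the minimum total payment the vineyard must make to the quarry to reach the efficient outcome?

Left alone the quarry would choose level 4 (marginal profit stays positive).
Efficient level: k* = 3 (marginal profit ≥ marginal dust damage through 3).
The vineyard must at least cover the quarry's forgone profit from cutting 4→3: 204 = 204.

$204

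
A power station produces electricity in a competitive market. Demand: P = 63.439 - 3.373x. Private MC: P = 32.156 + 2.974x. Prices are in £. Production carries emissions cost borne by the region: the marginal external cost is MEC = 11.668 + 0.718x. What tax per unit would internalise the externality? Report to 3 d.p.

Social marginal cost = private MC + MEC = 43.824 + 3.692x.
Set SMC = demand: 43.824 + 3.692x = 63.439 - 3.373x → x* = 2.7764.
The Pigouvian tax equals MEC at x*: 11.668 + 0.718×2.7764 = 13.6615.

tax = £13.661 per unit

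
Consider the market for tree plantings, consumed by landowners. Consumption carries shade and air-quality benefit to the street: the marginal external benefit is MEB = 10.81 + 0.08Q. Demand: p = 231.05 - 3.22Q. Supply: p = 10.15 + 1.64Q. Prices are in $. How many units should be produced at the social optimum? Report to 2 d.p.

Q* = 48.47

Social marginal benefit = demand + MEB = 241.86 - 3.14Q.
Set SMB = MC: 241.86 - 3.14Q = 10.15 + 1.64Q → Q* = 48.4749.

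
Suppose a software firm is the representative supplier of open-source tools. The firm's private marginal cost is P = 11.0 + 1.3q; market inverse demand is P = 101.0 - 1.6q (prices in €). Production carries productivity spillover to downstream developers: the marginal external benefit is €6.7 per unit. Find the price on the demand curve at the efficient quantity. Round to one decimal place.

Social marginal cost = private MC − MEB = 4.3 + 1.3q.
Set SMC = demand: 4.3 + 1.3q = 101.0 - 1.6q → q* = 33.3448.
Consumer price on the demand curve at q*: 101.0 − 1.6×33.3448 = 47.6483.

P = €47.6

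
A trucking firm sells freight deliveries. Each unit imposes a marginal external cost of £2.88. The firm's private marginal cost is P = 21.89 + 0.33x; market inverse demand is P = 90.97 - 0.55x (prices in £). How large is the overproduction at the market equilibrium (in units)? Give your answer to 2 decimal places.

Market equilibrium (private): 21.89 + 0.33x = 90.97 - 0.55x → x_m = 78.5000.
Social marginal cost = private MC + MEC = 24.77 + 0.33x.
Set SMC = demand: 24.77 + 0.33x = 90.97 - 0.55x → x* = 75.2273.
Gap = |78.5000 − 75.2273| = 3.2727.

3.27 units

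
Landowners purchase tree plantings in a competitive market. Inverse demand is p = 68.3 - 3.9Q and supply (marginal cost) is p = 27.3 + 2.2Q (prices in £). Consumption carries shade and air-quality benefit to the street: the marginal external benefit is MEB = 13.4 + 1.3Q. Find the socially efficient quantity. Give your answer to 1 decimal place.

Q* = 11.3

Social marginal benefit = demand + MEB = 81.7 - 2.6Q.
Set SMB = MC: 81.7 - 2.6Q = 27.3 + 2.2Q → Q* = 11.3333.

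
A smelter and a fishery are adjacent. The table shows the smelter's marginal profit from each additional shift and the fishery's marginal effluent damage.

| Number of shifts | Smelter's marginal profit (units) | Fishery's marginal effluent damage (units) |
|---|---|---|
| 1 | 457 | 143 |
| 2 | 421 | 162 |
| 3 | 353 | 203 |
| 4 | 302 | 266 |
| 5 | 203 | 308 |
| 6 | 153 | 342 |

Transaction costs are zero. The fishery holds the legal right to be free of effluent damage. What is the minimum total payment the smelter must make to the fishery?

Efficient level: marginal profit ≥ marginal effluent damage through level 4, so k* = 4.
With the fishery holding the right, the smelter must at least compensate total damage at k*: 143 + 162 + 203 + 266 = 774.

774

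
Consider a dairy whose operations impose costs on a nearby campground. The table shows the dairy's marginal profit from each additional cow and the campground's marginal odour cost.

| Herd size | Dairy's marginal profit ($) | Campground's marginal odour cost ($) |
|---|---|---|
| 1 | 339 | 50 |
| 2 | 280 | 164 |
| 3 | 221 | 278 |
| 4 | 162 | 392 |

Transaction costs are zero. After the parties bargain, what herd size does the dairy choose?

2

Bargaining reaches the level where marginal profit last exceeds marginal odour cost.
That holds through level 2 (280 ≥ 164) but not at 3 (221 < 278).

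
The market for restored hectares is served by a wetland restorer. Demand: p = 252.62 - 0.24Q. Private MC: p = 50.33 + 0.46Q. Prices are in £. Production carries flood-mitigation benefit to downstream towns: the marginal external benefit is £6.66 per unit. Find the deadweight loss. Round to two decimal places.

Market equilibrium (private): 50.33 + 0.46Q = 252.62 - 0.24Q → Q_m = 288.9857.
Social marginal cost = private MC − MEB = 43.67 + 0.46Q.
Set SMC = demand: 43.67 + 0.46Q = 252.62 - 0.24Q → Q* = 298.5000.
Between Q* and Q_m the wedge demand − SMC runs linearly from 0 to MEB(Q_m), so the loss is a triangle.
DWL = ½ × 9.5143 × 6.6600 = 31.6826.

DWL = £31.68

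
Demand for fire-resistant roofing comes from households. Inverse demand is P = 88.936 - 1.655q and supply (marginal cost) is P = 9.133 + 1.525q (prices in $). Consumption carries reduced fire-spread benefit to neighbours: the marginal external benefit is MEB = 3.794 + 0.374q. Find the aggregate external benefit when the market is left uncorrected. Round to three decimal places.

$212.979

Market equilibrium (private): 9.133 + 1.525q = 88.936 - 1.655q → q_m = 25.0953.
Total external benefit = ∫₀^{q_m} (3.794 + 0.374q) dq = 3.794×25.0953 + ½×0.374×25.0953² = 212.9793.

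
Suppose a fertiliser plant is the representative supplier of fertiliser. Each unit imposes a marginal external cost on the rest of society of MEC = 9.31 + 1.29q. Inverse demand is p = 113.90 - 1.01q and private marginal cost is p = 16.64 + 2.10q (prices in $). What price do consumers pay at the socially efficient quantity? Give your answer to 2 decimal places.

Social marginal cost = private MC + MEC = 25.95 + 3.39q.
Set SMC = demand: 25.95 + 3.39q = 113.90 - 1.01q → q* = 19.9886.
Consumer price on the demand curve at q*: 113.90 − 1.01×19.9886 = 93.7115.

P = $93.71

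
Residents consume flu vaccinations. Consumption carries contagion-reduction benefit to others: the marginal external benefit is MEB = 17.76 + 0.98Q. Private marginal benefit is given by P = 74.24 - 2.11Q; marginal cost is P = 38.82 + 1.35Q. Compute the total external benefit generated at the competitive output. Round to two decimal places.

233.16

Market equilibrium (private): 38.82 + 1.35Q = 74.24 - 2.11Q → Q_m = 10.2370.
Total external benefit = ∫₀^{Q_m} (17.76 + 0.98Q) dQ = 17.76×10.2370 + ½×0.98×10.2370² = 233.1592.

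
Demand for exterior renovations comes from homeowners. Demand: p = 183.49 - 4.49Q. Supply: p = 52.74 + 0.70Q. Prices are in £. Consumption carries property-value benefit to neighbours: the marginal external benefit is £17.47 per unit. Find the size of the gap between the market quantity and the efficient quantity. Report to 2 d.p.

3.37 units

Market equilibrium (private): 52.74 + 0.70Q = 183.49 - 4.49Q → Q_m = 25.1927.
Social marginal benefit = demand + MEB = 200.96 - 4.49Q.
Set SMB = MC: 200.96 - 4.49Q = 52.74 + 0.70Q → Q* = 28.5588.
Gap = |25.1927 − 28.5588| = 3.3661.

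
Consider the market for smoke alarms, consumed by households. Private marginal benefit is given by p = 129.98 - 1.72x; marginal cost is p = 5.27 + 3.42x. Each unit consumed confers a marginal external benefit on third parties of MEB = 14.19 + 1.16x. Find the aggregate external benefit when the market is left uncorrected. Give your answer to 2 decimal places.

Market equilibrium (private): 5.27 + 3.42x = 129.98 - 1.72x → x_m = 24.2626.
Total external benefit = ∫₀^{x_m} (14.19 + 1.16x) dx = 14.19×24.2626 + ½×1.16×24.2626² = 685.7171.

685.72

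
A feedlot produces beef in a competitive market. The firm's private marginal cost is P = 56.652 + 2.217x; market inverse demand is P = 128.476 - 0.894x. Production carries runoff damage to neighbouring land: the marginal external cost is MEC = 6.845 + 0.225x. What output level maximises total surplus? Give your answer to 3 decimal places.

Social marginal cost = private MC + MEC = 63.497 + 2.442x.
Set SMC = demand: 63.497 + 2.442x = 128.476 - 0.894x → x* = 19.4781.

x* = 19.478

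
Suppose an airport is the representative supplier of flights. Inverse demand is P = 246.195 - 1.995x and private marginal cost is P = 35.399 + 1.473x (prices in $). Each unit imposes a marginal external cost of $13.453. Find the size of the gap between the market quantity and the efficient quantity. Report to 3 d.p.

Market equilibrium (private): 35.399 + 1.473x = 246.195 - 1.995x → x_m = 60.7832.
Social marginal cost = private MC + MEC = 48.852 + 1.473x.
Set SMC = demand: 48.852 + 1.473x = 246.195 - 1.995x → x* = 56.9040.
Gap = |60.7832 − 56.9040| = 3.8792.

3.879 units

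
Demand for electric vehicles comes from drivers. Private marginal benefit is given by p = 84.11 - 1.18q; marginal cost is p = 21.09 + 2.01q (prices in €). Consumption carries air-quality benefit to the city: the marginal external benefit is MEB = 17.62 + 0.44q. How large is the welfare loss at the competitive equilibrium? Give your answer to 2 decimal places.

Market equilibrium (private): 21.09 + 2.01q = 84.11 - 1.18q → q_m = 19.7555.
Social marginal benefit = demand + MEB = 101.73 - 0.74q.
Set SMB = MC: 101.73 - 0.74q = 21.09 + 2.01q → q* = 29.3236.
The loss is the area between SMB and MC from q* to q_m; with linear curves that's a triangle of height MEB(q_m).
DWL = ½ × 9.5681 × 26.3124 = 125.8798.

DWL = €125.88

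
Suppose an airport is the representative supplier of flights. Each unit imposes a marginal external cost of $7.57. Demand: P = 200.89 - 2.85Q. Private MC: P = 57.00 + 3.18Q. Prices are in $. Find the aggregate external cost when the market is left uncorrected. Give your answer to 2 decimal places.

Market equilibrium (private): 57.00 + 3.18Q = 200.89 - 2.85Q → Q_m = 23.8624.
Total external cost = MEC × Q_m = 7.57 × 23.8624 = 180.6384.

$180.64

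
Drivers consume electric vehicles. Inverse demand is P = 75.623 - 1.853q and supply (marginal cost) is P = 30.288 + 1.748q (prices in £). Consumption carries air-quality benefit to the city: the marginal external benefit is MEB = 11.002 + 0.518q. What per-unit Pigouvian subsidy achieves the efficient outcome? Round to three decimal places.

subsidy = £20.468 per unit

Social marginal benefit = demand + MEB = 86.625 - 1.335q.
Set SMB = MC: 86.625 - 1.335q = 30.288 + 1.748q → q* = 18.2734.
The Pigouvian subsidy equals MEB at q*: 11.002 + 0.518×18.2734 = 20.4676.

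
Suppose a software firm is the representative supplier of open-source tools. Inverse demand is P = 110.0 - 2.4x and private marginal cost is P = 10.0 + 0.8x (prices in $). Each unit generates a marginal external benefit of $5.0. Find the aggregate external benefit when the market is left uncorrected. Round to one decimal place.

Market equilibrium (private): 10.0 + 0.8x = 110.0 - 2.4x → x_m = 31.2500.
Total external benefit = MEB × x_m = 5.0 × 31.2500 = 156.2500.

$156.3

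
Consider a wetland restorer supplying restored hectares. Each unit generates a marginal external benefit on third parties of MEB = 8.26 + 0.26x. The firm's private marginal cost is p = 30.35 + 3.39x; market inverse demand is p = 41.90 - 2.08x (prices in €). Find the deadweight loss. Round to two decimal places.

Market equilibrium (private): 30.35 + 3.39x = 41.90 - 2.08x → x_m = 2.1115.
Social marginal cost = private MC − MEB = 22.09 + 3.13x.
Set SMC = demand: 22.09 + 3.13x = 41.90 - 2.08x → x* = 3.8023.
The loss is the area between SMC and demand from x* to x_m; with linear curves that's a triangle of height MEB(x_m).
DWL = ½ × 1.6908 × 8.8090 = 7.4471.

DWL = €7.45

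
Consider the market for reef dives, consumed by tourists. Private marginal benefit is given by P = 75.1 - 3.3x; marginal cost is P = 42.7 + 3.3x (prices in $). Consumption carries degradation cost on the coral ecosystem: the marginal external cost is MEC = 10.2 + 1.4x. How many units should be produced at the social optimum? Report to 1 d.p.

Social marginal benefit = demand − MEC = 64.9 - 4.7x.
Set SMB = MC: 64.9 - 4.7x = 42.7 + 3.3x → x* = 2.7750.

x* = 2.8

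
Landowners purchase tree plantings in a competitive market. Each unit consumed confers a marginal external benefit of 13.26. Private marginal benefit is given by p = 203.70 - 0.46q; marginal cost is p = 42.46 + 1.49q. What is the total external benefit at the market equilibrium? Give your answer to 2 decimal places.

1096.43

Market equilibrium (private): 42.46 + 1.49q = 203.70 - 0.46q → q_m = 82.6872.
Total external benefit = MEB × q_m = 13.26 × 82.6872 = 1096.4323.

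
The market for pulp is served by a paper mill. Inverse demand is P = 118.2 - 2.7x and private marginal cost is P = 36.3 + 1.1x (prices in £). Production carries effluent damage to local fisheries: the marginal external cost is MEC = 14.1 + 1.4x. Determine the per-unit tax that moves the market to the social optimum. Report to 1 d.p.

tax = £32.4 per unit

Social marginal cost = private MC + MEC = 50.4 + 2.5x.
Set SMC = demand: 50.4 + 2.5x = 118.2 - 2.7x → x* = 13.0385.
The Pigouvian tax equals MEC at x*: 14.1 + 1.4×13.0385 = 32.3539.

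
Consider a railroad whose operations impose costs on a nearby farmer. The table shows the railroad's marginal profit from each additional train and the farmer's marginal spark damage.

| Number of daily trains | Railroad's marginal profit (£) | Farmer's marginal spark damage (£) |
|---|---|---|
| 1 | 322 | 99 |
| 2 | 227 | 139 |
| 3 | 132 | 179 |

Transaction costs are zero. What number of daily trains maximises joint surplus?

2

Bargaining reaches the level where marginal profit last exceeds marginal spark damage.
That holds through level 2 (227 ≥ 139) but not at 3 (132 < 179).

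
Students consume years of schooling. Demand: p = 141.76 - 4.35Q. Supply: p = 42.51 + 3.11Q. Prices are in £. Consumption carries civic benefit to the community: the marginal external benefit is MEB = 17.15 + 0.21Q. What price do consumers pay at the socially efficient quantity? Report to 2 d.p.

Social marginal benefit = demand + MEB = 158.91 - 4.14Q.
Set SMB = MC: 158.91 - 4.14Q = 42.51 + 3.11Q → Q* = 16.0552.
Consumer price on the demand curve at Q*: 141.76 − 4.35×16.0552 = 71.9199.

P = £71.92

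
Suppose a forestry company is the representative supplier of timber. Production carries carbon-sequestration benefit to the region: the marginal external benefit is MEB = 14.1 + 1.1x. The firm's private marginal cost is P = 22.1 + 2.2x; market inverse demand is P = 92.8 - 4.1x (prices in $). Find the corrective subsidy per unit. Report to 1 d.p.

subsidy = $32.0 per unit

Social marginal cost = private MC − MEB = 8.0 + 1.1x.
Set SMC = demand: 8.0 + 1.1x = 92.8 - 4.1x → x* = 16.3077.
The Pigouvian subsidy equals MEB at x*: 14.1 + 1.1×16.3077 = 32.0385.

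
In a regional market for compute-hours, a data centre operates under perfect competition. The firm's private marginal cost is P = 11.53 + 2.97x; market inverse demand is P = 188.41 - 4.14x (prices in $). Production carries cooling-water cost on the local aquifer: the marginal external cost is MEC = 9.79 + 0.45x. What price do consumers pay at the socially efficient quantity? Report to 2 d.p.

P = $96.91

Social marginal cost = private MC + MEC = 21.32 + 3.42x.
Set SMC = demand: 21.32 + 3.42x = 188.41 - 4.14x → x* = 22.1019.
Consumer price on the demand curve at x*: 188.41 − 4.14×22.1019 = 96.9081.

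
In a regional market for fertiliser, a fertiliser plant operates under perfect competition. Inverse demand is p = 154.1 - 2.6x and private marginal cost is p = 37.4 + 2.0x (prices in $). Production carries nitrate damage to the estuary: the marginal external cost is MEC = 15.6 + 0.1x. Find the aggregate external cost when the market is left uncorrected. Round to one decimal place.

Market equilibrium (private): 37.4 + 2.0x = 154.1 - 2.6x → x_m = 25.3696.
Total external cost = ∫₀^{x_m} (15.6 + 0.1x) dx = 15.6×25.3696 + ½×0.1×25.3696² = 427.9466.

$427.9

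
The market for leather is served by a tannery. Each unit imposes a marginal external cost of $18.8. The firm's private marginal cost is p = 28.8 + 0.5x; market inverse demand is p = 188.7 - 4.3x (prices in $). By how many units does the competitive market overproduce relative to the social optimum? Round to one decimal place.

3.9 units

Market equilibrium (private): 28.8 + 0.5x = 188.7 - 4.3x → x_m = 33.3125.
Social marginal cost = private MC + MEC = 47.6 + 0.5x.
Set SMC = demand: 47.6 + 0.5x = 188.7 - 4.3x → x* = 29.3958.
Gap = |33.3125 − 29.3958| = 3.9167.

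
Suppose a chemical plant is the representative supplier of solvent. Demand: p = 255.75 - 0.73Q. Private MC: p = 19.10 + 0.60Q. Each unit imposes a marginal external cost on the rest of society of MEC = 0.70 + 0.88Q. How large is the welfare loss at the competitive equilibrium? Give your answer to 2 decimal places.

Market equilibrium (private): 19.10 + 0.60Q = 255.75 - 0.73Q → Q_m = 177.9323.
Social marginal cost = private MC + MEC = 19.80 + 1.48Q.
Set SMC = demand: 19.80 + 1.48Q = 255.75 - 0.73Q → Q* = 106.7647.
Between Q* and Q_m the wedge SMC − demand runs linearly from 0 to MEC(Q_m), so the loss is a triangle.
DWL = ½ × 71.1676 × 157.2805 = 5596.6379.

DWL = 5596.64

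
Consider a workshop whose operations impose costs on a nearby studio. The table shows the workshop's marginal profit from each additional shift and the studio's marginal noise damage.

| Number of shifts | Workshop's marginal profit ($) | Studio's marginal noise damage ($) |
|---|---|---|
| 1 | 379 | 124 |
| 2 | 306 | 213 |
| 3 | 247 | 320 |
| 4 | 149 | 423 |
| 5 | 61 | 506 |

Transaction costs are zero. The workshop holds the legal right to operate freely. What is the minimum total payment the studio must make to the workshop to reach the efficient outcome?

$457

Left alone the workshop would choose level 5 (marginal profit stays positive).
Efficient level: k* = 2 (marginal profit ≥ marginal noise damage through 2).
The studio must at least cover the workshop's forgone profit from cutting 5→2: 247 + 149 + 61 = 457.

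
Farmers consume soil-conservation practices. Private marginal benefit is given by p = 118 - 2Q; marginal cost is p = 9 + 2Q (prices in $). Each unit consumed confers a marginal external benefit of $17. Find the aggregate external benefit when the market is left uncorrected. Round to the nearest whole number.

Market equilibrium (private): 9 + 2Q = 118 - 2Q → Q_m = 27.2500.
Total external benefit = MEB × Q_m = 17 × 27.2500 = 463.2500.

$463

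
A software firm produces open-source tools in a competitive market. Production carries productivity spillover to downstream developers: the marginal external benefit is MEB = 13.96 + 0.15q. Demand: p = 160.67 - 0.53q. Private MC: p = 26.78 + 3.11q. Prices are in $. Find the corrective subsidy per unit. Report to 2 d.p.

subsidy = $20.31 per unit

Social marginal cost = private MC − MEB = 12.82 + 2.96q.
Set SMC = demand: 12.82 + 2.96q = 160.67 - 0.53q → q* = 42.3639.
The Pigouvian subsidy equals MEB at q*: 13.96 + 0.15×42.3639 = 20.3146.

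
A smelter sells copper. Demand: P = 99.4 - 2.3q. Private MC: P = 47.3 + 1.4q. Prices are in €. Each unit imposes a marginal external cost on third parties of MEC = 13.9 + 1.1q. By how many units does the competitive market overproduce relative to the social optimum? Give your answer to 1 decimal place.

Market equilibrium (private): 47.3 + 1.4q = 99.4 - 2.3q → q_m = 14.0811.
Social marginal cost = private MC + MEC = 61.2 + 2.5q.
Set SMC = demand: 61.2 + 2.5q = 99.4 - 2.3q → q* = 7.9583.
Gap = |14.0811 − 7.9583| = 6.1228.

6.1 units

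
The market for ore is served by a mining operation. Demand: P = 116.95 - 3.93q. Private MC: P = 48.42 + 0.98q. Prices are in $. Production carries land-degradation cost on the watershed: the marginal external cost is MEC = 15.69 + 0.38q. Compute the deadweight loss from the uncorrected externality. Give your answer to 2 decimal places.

DWL = $41.66

Market equilibrium (private): 48.42 + 0.98q = 116.95 - 3.93q → q_m = 13.9572.
Social marginal cost = private MC + MEC = 64.11 + 1.36q.
Set SMC = demand: 64.11 + 1.36q = 116.95 - 3.93q → q* = 9.9887.
The welfare-loss triangle has base |q_m − q*| and height MEC(q_m) (the vertical gap between SMC and demand is zero at q* and MEC at q_m).
DWL = ½ × 3.9685 × 20.9937 = 41.6567.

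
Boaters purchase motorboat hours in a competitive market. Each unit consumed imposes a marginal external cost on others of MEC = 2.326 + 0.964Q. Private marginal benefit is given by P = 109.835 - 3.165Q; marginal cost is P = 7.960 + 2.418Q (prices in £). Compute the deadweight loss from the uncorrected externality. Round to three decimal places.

DWL = £30.294

Market equilibrium (private): 7.960 + 2.418Q = 109.835 - 3.165Q → Q_m = 18.2474.
Social marginal benefit = demand − MEC = 107.509 - 4.129Q.
Set SMB = MC: 107.509 - 4.129Q = 7.960 + 2.418Q → Q* = 15.2053.
The welfare-loss triangle has base |Q_m − Q*| and height MEC(Q_m) (the vertical gap between SMB and MC is zero at Q* and MEC at Q_m).
DWL = ½ × 3.0421 × 19.9165 = 30.2940.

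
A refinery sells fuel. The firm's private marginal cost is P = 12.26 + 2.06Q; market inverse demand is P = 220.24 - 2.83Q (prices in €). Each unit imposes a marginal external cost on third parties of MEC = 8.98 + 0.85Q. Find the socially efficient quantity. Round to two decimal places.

Q* = 34.67

Social marginal cost = private MC + MEC = 21.24 + 2.91Q.
Set SMC = demand: 21.24 + 2.91Q = 220.24 - 2.83Q → Q* = 34.6690.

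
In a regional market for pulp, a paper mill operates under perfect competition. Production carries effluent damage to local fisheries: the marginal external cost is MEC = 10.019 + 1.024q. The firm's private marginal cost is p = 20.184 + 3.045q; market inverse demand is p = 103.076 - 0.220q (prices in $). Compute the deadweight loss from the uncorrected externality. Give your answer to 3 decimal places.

DWL = $151.222

Market equilibrium (private): 20.184 + 3.045q = 103.076 - 0.220q → q_m = 25.3881.
Social marginal cost = private MC + MEC = 30.203 + 4.069q.
Set SMC = demand: 30.203 + 4.069q = 103.076 - 0.220q → q* = 16.9907.
Height of the DWL triangle at q_m is SMC(q_m) − demand(q_m) = MEC(q_m) = 36.0164.
DWL = ½ × 8.3974 × 36.0164 = 151.2221.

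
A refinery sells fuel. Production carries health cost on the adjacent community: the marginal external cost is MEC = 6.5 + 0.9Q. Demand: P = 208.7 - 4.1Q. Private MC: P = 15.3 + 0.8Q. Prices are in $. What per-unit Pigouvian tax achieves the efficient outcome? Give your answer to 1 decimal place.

tax = $35.5 per unit

Social marginal cost = private MC + MEC = 21.8 + 1.7Q.
Set SMC = demand: 21.8 + 1.7Q = 208.7 - 4.1Q → Q* = 32.2241.
The Pigouvian tax equals MEC at Q*: 6.5 + 0.9×32.2241 = 35.5017.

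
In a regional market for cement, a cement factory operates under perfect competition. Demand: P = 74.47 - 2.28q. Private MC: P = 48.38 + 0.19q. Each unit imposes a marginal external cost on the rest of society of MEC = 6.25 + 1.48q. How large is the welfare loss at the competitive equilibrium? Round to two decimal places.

Market equilibrium (private): 48.38 + 0.19q = 74.47 - 2.28q → q_m = 10.5628.
Social marginal cost = private MC + MEC = 54.63 + 1.67q.
Set SMC = demand: 54.63 + 1.67q = 74.47 - 2.28q → q* = 5.0228.
Between q* and q_m the wedge SMC − demand runs linearly from 0 to MEC(q_m), so the loss is a triangle.
DWL = ½ × 5.5400 × 21.8829 = 60.6156.

DWL = 60.62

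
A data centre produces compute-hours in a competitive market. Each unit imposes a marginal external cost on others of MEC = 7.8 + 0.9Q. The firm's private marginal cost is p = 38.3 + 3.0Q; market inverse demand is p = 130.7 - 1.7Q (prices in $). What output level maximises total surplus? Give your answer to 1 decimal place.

Q* = 15.1

Social marginal cost = private MC + MEC = 46.1 + 3.9Q.
Set SMC = demand: 46.1 + 3.9Q = 130.7 - 1.7Q → Q* = 15.1071.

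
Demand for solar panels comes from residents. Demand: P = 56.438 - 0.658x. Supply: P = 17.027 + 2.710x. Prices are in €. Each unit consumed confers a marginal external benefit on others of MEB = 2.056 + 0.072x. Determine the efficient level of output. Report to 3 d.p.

Social marginal benefit = demand + MEB = 58.494 - 0.586x.
Set SMB = MC: 58.494 - 0.586x = 17.027 + 2.710x → x* = 12.5810.

x* = 12.581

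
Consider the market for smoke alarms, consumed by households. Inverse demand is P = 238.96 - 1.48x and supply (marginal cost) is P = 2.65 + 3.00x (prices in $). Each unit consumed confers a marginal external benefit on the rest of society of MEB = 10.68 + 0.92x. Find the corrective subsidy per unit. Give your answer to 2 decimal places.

Social marginal benefit = demand + MEB = 249.64 - 0.56x.
Set SMB = MC: 249.64 - 0.56x = 2.65 + 3.00x → x* = 69.3792.
The Pigouvian subsidy equals MEB at x*: 10.68 + 0.92×69.3792 = 74.5089.

subsidy = $74.51 per unit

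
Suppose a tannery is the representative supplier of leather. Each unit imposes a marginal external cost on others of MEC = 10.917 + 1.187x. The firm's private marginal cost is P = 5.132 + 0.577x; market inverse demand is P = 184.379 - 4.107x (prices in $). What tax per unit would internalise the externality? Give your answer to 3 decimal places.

tax = $44.950 per unit

Social marginal cost = private MC + MEC = 16.049 + 1.764x.
Set SMC = demand: 16.049 + 1.764x = 184.379 - 4.107x → x* = 28.6714.
The Pigouvian tax equals MEC at x*: 10.917 + 1.187×28.6714 = 44.9500.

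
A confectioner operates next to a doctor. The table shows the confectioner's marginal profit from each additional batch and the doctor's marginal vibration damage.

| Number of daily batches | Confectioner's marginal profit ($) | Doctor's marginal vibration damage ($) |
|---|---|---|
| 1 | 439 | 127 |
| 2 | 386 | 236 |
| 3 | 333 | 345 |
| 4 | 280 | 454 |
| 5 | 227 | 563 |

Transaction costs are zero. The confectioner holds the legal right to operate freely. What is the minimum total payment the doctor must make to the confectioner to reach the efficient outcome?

$840

Left alone the confectioner would choose level 5 (marginal profit stays positive).
Efficient level: k* = 2 (marginal profit ≥ marginal vibration damage through 2).
The doctor must at least cover the confectioner's forgone profit from cutting 5→2: 333 + 280 + 227 = 840.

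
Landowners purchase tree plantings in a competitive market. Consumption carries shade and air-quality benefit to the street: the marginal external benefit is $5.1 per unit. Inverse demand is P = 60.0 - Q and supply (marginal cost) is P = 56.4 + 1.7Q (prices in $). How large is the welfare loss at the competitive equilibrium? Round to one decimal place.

DWL = $4.8

Market equilibrium (private): 56.4 + 1.7Q = 60.0 - Q → Q_m = 1.3333.
Social marginal benefit = demand + MEB = 65.1 - Q.
Set SMB = MC: 65.1 - Q = 56.4 + 1.7Q → Q* = 3.2222.
Between Q* and Q_m the wedge SMB − MC runs linearly from 0 to MEB(Q_m), so the loss is a triangle.
DWL = ½ × 1.8889 × 5.1000 = 4.8167.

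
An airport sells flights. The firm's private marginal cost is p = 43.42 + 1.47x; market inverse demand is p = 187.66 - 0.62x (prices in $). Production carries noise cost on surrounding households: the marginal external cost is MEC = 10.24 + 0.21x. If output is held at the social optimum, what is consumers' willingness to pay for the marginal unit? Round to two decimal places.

P = $151.54

Social marginal cost = private MC + MEC = 53.66 + 1.68x.
Set SMC = demand: 53.66 + 1.68x = 187.66 - 0.62x → x* = 58.2609.
Consumer price on the demand curve at x*: 187.66 − 0.62×58.2609 = 151.5382.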